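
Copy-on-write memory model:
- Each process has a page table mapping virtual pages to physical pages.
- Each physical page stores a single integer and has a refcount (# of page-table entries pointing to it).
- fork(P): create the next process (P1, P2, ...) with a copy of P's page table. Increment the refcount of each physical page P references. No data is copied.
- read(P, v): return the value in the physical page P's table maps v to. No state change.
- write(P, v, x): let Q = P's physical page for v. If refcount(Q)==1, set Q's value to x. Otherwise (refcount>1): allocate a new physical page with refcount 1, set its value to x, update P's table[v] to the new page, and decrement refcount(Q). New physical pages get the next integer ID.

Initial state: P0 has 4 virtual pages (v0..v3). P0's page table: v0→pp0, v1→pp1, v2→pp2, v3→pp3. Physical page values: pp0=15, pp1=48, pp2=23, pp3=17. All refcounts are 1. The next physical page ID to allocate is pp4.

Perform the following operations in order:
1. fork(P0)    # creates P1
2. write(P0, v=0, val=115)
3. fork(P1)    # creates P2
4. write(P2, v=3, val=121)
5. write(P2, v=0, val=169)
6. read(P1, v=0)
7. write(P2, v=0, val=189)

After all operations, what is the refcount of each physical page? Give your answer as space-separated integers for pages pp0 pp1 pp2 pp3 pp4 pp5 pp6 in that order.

Answer: 1 3 3 2 1 1 1

Derivation:
Op 1: fork(P0) -> P1. 4 ppages; refcounts: pp0:2 pp1:2 pp2:2 pp3:2
Op 2: write(P0, v0, 115). refcount(pp0)=2>1 -> COPY to pp4. 5 ppages; refcounts: pp0:1 pp1:2 pp2:2 pp3:2 pp4:1
Op 3: fork(P1) -> P2. 5 ppages; refcounts: pp0:2 pp1:3 pp2:3 pp3:3 pp4:1
Op 4: write(P2, v3, 121). refcount(pp3)=3>1 -> COPY to pp5. 6 ppages; refcounts: pp0:2 pp1:3 pp2:3 pp3:2 pp4:1 pp5:1
Op 5: write(P2, v0, 169). refcount(pp0)=2>1 -> COPY to pp6. 7 ppages; refcounts: pp0:1 pp1:3 pp2:3 pp3:2 pp4:1 pp5:1 pp6:1
Op 6: read(P1, v0) -> 15. No state change.
Op 7: write(P2, v0, 189). refcount(pp6)=1 -> write in place. 7 ppages; refcounts: pp0:1 pp1:3 pp2:3 pp3:2 pp4:1 pp5:1 pp6:1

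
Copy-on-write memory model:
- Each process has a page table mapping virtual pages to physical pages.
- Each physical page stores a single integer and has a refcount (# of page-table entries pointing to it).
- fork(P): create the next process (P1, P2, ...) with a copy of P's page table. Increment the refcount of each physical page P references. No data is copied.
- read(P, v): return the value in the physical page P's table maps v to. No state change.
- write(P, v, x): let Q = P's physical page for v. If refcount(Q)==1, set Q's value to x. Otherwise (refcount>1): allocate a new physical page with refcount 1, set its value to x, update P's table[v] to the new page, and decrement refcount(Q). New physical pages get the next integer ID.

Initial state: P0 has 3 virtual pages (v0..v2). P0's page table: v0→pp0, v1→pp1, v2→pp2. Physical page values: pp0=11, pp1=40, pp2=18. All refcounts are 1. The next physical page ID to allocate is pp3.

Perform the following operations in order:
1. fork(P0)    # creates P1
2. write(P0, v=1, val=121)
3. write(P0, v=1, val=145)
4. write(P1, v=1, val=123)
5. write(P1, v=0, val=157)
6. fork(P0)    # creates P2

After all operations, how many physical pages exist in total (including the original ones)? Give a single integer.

Op 1: fork(P0) -> P1. 3 ppages; refcounts: pp0:2 pp1:2 pp2:2
Op 2: write(P0, v1, 121). refcount(pp1)=2>1 -> COPY to pp3. 4 ppages; refcounts: pp0:2 pp1:1 pp2:2 pp3:1
Op 3: write(P0, v1, 145). refcount(pp3)=1 -> write in place. 4 ppages; refcounts: pp0:2 pp1:1 pp2:2 pp3:1
Op 4: write(P1, v1, 123). refcount(pp1)=1 -> write in place. 4 ppages; refcounts: pp0:2 pp1:1 pp2:2 pp3:1
Op 5: write(P1, v0, 157). refcount(pp0)=2>1 -> COPY to pp4. 5 ppages; refcounts: pp0:1 pp1:1 pp2:2 pp3:1 pp4:1
Op 6: fork(P0) -> P2. 5 ppages; refcounts: pp0:2 pp1:1 pp2:3 pp3:2 pp4:1

Answer: 5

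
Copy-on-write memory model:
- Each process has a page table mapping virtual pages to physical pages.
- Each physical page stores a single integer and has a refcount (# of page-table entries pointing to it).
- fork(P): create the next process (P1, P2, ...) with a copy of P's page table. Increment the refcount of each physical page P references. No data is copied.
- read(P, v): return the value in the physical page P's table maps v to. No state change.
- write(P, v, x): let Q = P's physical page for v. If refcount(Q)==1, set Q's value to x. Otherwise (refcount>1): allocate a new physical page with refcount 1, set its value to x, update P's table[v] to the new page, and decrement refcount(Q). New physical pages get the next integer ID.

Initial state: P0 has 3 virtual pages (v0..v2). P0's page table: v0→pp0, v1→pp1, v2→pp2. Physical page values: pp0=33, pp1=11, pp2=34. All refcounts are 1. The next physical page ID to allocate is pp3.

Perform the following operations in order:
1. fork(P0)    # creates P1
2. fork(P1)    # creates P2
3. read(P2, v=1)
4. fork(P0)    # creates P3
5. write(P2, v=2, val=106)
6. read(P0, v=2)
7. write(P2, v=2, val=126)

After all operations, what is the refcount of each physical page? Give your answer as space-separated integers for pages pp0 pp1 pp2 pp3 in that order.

Op 1: fork(P0) -> P1. 3 ppages; refcounts: pp0:2 pp1:2 pp2:2
Op 2: fork(P1) -> P2. 3 ppages; refcounts: pp0:3 pp1:3 pp2:3
Op 3: read(P2, v1) -> 11. No state change.
Op 4: fork(P0) -> P3. 3 ppages; refcounts: pp0:4 pp1:4 pp2:4
Op 5: write(P2, v2, 106). refcount(pp2)=4>1 -> COPY to pp3. 4 ppages; refcounts: pp0:4 pp1:4 pp2:3 pp3:1
Op 6: read(P0, v2) -> 34. No state change.
Op 7: write(P2, v2, 126). refcount(pp3)=1 -> write in place. 4 ppages; refcounts: pp0:4 pp1:4 pp2:3 pp3:1

Answer: 4 4 3 1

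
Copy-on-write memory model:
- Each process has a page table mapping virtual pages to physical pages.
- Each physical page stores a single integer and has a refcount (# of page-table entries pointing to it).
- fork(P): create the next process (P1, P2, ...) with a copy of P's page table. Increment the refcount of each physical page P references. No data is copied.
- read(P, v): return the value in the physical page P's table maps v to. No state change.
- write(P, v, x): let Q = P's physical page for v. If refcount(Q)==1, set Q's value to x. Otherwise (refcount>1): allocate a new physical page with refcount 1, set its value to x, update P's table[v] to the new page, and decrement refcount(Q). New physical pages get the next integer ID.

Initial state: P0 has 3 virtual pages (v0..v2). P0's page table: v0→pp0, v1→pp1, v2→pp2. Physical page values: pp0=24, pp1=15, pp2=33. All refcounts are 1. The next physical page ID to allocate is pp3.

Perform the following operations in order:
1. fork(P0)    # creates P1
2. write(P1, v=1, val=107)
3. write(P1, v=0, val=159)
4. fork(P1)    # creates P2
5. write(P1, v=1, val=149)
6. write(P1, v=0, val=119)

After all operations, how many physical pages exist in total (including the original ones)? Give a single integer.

Answer: 7

Derivation:
Op 1: fork(P0) -> P1. 3 ppages; refcounts: pp0:2 pp1:2 pp2:2
Op 2: write(P1, v1, 107). refcount(pp1)=2>1 -> COPY to pp3. 4 ppages; refcounts: pp0:2 pp1:1 pp2:2 pp3:1
Op 3: write(P1, v0, 159). refcount(pp0)=2>1 -> COPY to pp4. 5 ppages; refcounts: pp0:1 pp1:1 pp2:2 pp3:1 pp4:1
Op 4: fork(P1) -> P2. 5 ppages; refcounts: pp0:1 pp1:1 pp2:3 pp3:2 pp4:2
Op 5: write(P1, v1, 149). refcount(pp3)=2>1 -> COPY to pp5. 6 ppages; refcounts: pp0:1 pp1:1 pp2:3 pp3:1 pp4:2 pp5:1
Op 6: write(P1, v0, 119). refcount(pp4)=2>1 -> COPY to pp6. 7 ppages; refcounts: pp0:1 pp1:1 pp2:3 pp3:1 pp4:1 pp5:1 pp6:1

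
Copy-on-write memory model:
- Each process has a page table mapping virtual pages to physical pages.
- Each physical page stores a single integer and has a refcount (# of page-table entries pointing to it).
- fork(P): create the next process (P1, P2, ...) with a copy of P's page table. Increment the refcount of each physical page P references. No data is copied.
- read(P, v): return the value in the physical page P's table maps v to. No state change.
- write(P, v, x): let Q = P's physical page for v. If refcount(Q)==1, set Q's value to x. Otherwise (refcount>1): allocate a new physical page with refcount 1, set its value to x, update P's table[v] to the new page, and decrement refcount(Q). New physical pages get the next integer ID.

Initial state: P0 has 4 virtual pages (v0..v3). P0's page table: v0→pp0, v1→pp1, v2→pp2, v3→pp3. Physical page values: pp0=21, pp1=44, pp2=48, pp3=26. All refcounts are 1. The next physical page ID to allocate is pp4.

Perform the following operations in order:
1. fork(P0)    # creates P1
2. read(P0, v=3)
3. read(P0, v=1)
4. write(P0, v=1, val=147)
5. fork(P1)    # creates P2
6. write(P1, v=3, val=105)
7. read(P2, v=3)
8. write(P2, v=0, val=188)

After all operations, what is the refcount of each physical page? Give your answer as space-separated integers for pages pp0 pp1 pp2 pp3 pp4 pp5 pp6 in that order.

Op 1: fork(P0) -> P1. 4 ppages; refcounts: pp0:2 pp1:2 pp2:2 pp3:2
Op 2: read(P0, v3) -> 26. No state change.
Op 3: read(P0, v1) -> 44. No state change.
Op 4: write(P0, v1, 147). refcount(pp1)=2>1 -> COPY to pp4. 5 ppages; refcounts: pp0:2 pp1:1 pp2:2 pp3:2 pp4:1
Op 5: fork(P1) -> P2. 5 ppages; refcounts: pp0:3 pp1:2 pp2:3 pp3:3 pp4:1
Op 6: write(P1, v3, 105). refcount(pp3)=3>1 -> COPY to pp5. 6 ppages; refcounts: pp0:3 pp1:2 pp2:3 pp3:2 pp4:1 pp5:1
Op 7: read(P2, v3) -> 26. No state change.
Op 8: write(P2, v0, 188). refcount(pp0)=3>1 -> COPY to pp6. 7 ppages; refcounts: pp0:2 pp1:2 pp2:3 pp3:2 pp4:1 pp5:1 pp6:1

Answer: 2 2 3 2 1 1 1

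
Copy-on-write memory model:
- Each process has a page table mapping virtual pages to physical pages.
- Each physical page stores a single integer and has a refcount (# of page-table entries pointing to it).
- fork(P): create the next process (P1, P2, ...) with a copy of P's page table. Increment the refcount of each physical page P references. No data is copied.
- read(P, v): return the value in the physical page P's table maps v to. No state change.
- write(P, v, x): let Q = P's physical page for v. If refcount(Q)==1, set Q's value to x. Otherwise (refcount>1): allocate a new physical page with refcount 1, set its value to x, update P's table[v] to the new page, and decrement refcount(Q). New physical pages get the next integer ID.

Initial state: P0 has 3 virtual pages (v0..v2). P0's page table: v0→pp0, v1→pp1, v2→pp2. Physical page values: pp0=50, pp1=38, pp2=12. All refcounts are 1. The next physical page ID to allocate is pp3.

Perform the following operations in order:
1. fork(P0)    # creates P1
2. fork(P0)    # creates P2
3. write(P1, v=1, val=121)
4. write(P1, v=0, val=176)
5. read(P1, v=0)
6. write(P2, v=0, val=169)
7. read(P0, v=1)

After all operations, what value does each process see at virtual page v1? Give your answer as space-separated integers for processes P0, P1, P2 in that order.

Op 1: fork(P0) -> P1. 3 ppages; refcounts: pp0:2 pp1:2 pp2:2
Op 2: fork(P0) -> P2. 3 ppages; refcounts: pp0:3 pp1:3 pp2:3
Op 3: write(P1, v1, 121). refcount(pp1)=3>1 -> COPY to pp3. 4 ppages; refcounts: pp0:3 pp1:2 pp2:3 pp3:1
Op 4: write(P1, v0, 176). refcount(pp0)=3>1 -> COPY to pp4. 5 ppages; refcounts: pp0:2 pp1:2 pp2:3 pp3:1 pp4:1
Op 5: read(P1, v0) -> 176. No state change.
Op 6: write(P2, v0, 169). refcount(pp0)=2>1 -> COPY to pp5. 6 ppages; refcounts: pp0:1 pp1:2 pp2:3 pp3:1 pp4:1 pp5:1
Op 7: read(P0, v1) -> 38. No state change.
P0: v1 -> pp1 = 38
P1: v1 -> pp3 = 121
P2: v1 -> pp1 = 38

Answer: 38 121 38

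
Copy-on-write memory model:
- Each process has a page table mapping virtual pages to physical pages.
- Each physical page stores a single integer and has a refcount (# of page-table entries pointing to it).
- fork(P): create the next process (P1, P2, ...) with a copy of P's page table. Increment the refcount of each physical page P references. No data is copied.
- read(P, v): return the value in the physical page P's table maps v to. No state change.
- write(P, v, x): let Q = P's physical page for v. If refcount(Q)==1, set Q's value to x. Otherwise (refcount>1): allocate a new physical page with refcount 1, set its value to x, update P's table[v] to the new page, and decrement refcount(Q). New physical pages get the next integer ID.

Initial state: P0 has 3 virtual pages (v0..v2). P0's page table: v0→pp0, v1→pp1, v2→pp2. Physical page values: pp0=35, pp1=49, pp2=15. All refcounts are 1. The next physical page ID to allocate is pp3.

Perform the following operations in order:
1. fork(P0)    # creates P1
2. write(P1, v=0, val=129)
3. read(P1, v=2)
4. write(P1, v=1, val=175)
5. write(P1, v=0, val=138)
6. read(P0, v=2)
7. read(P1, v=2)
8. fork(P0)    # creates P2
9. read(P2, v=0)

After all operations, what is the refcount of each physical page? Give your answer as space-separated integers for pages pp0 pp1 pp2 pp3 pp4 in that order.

Op 1: fork(P0) -> P1. 3 ppages; refcounts: pp0:2 pp1:2 pp2:2
Op 2: write(P1, v0, 129). refcount(pp0)=2>1 -> COPY to pp3. 4 ppages; refcounts: pp0:1 pp1:2 pp2:2 pp3:1
Op 3: read(P1, v2) -> 15. No state change.
Op 4: write(P1, v1, 175). refcount(pp1)=2>1 -> COPY to pp4. 5 ppages; refcounts: pp0:1 pp1:1 pp2:2 pp3:1 pp4:1
Op 5: write(P1, v0, 138). refcount(pp3)=1 -> write in place. 5 ppages; refcounts: pp0:1 pp1:1 pp2:2 pp3:1 pp4:1
Op 6: read(P0, v2) -> 15. No state change.
Op 7: read(P1, v2) -> 15. No state change.
Op 8: fork(P0) -> P2. 5 ppages; refcounts: pp0:2 pp1:2 pp2:3 pp3:1 pp4:1
Op 9: read(P2, v0) -> 35. No state change.

Answer: 2 2 3 1 1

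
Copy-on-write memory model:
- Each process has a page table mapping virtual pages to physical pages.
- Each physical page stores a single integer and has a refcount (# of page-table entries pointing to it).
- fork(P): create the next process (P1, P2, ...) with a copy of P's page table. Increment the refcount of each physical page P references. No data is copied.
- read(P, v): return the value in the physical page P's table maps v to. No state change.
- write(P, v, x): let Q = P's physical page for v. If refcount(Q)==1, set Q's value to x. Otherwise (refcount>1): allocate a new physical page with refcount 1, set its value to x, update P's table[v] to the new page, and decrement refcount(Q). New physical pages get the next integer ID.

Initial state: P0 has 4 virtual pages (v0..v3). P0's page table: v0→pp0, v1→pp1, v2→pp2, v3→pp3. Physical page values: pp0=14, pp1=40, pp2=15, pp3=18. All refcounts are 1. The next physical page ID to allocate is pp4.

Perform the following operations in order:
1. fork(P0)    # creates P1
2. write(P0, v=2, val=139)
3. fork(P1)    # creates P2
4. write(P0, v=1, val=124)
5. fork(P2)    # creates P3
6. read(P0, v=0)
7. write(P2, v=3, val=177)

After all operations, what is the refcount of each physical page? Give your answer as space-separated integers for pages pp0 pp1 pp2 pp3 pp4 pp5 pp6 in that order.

Op 1: fork(P0) -> P1. 4 ppages; refcounts: pp0:2 pp1:2 pp2:2 pp3:2
Op 2: write(P0, v2, 139). refcount(pp2)=2>1 -> COPY to pp4. 5 ppages; refcounts: pp0:2 pp1:2 pp2:1 pp3:2 pp4:1
Op 3: fork(P1) -> P2. 5 ppages; refcounts: pp0:3 pp1:3 pp2:2 pp3:3 pp4:1
Op 4: write(P0, v1, 124). refcount(pp1)=3>1 -> COPY to pp5. 6 ppages; refcounts: pp0:3 pp1:2 pp2:2 pp3:3 pp4:1 pp5:1
Op 5: fork(P2) -> P3. 6 ppages; refcounts: pp0:4 pp1:3 pp2:3 pp3:4 pp4:1 pp5:1
Op 6: read(P0, v0) -> 14. No state change.
Op 7: write(P2, v3, 177). refcount(pp3)=4>1 -> COPY to pp6. 7 ppages; refcounts: pp0:4 pp1:3 pp2:3 pp3:3 pp4:1 pp5:1 pp6:1

Answer: 4 3 3 3 1 1 1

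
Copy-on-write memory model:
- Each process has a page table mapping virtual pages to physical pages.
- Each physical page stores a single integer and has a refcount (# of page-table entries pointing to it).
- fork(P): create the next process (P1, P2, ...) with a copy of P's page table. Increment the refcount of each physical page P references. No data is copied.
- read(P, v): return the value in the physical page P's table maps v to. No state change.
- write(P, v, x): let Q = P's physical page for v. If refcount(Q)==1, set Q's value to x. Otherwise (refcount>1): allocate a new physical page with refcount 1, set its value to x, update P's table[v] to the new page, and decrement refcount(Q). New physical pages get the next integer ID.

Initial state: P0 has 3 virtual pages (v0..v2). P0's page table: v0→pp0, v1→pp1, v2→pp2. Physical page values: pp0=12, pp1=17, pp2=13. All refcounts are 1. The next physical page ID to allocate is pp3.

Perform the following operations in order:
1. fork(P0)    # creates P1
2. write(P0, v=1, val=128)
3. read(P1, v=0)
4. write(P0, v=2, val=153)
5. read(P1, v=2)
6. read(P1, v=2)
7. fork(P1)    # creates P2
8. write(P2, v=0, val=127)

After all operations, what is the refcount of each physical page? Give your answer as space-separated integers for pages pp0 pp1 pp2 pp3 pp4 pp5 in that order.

Answer: 2 2 2 1 1 1

Derivation:
Op 1: fork(P0) -> P1. 3 ppages; refcounts: pp0:2 pp1:2 pp2:2
Op 2: write(P0, v1, 128). refcount(pp1)=2>1 -> COPY to pp3. 4 ppages; refcounts: pp0:2 pp1:1 pp2:2 pp3:1
Op 3: read(P1, v0) -> 12. No state change.
Op 4: write(P0, v2, 153). refcount(pp2)=2>1 -> COPY to pp4. 5 ppages; refcounts: pp0:2 pp1:1 pp2:1 pp3:1 pp4:1
Op 5: read(P1, v2) -> 13. No state change.
Op 6: read(P1, v2) -> 13. No state change.
Op 7: fork(P1) -> P2. 5 ppages; refcounts: pp0:3 pp1:2 pp2:2 pp3:1 pp4:1
Op 8: write(P2, v0, 127). refcount(pp0)=3>1 -> COPY to pp5. 6 ppages; refcounts: pp0:2 pp1:2 pp2:2 pp3:1 pp4:1 pp5:1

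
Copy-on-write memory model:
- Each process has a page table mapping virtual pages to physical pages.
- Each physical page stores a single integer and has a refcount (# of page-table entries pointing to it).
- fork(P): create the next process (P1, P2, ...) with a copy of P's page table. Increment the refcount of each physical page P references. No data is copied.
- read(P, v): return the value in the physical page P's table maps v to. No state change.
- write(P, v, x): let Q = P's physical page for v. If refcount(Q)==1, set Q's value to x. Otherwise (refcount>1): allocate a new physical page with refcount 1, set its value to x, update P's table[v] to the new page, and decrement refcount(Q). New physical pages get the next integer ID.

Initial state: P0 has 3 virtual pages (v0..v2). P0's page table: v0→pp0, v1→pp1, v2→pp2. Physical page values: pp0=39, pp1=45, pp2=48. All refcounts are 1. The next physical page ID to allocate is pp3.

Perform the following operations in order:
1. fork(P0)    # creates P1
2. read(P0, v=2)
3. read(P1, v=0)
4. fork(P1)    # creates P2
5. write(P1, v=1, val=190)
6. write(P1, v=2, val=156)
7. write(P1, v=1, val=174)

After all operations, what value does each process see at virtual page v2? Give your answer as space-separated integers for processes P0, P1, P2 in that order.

Op 1: fork(P0) -> P1. 3 ppages; refcounts: pp0:2 pp1:2 pp2:2
Op 2: read(P0, v2) -> 48. No state change.
Op 3: read(P1, v0) -> 39. No state change.
Op 4: fork(P1) -> P2. 3 ppages; refcounts: pp0:3 pp1:3 pp2:3
Op 5: write(P1, v1, 190). refcount(pp1)=3>1 -> COPY to pp3. 4 ppages; refcounts: pp0:3 pp1:2 pp2:3 pp3:1
Op 6: write(P1, v2, 156). refcount(pp2)=3>1 -> COPY to pp4. 5 ppages; refcounts: pp0:3 pp1:2 pp2:2 pp3:1 pp4:1
Op 7: write(P1, v1, 174). refcount(pp3)=1 -> write in place. 5 ppages; refcounts: pp0:3 pp1:2 pp2:2 pp3:1 pp4:1
P0: v2 -> pp2 = 48
P1: v2 -> pp4 = 156
P2: v2 -> pp2 = 48

Answer: 48 156 48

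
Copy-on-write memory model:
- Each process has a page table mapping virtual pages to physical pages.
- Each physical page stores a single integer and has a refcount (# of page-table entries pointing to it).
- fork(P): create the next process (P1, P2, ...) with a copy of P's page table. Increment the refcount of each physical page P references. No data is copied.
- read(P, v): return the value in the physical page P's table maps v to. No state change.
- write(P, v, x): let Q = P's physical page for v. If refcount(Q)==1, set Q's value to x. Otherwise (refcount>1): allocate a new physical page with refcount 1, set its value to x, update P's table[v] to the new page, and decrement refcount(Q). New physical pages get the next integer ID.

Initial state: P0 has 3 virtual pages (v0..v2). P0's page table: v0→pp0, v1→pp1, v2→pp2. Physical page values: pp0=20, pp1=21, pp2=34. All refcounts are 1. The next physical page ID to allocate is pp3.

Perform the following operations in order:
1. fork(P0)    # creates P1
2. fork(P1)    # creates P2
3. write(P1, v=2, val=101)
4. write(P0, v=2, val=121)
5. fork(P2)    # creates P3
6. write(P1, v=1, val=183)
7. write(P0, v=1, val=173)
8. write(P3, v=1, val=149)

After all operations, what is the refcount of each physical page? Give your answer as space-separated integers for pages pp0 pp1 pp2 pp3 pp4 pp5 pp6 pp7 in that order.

Op 1: fork(P0) -> P1. 3 ppages; refcounts: pp0:2 pp1:2 pp2:2
Op 2: fork(P1) -> P2. 3 ppages; refcounts: pp0:3 pp1:3 pp2:3
Op 3: write(P1, v2, 101). refcount(pp2)=3>1 -> COPY to pp3. 4 ppages; refcounts: pp0:3 pp1:3 pp2:2 pp3:1
Op 4: write(P0, v2, 121). refcount(pp2)=2>1 -> COPY to pp4. 5 ppages; refcounts: pp0:3 pp1:3 pp2:1 pp3:1 pp4:1
Op 5: fork(P2) -> P3. 5 ppages; refcounts: pp0:4 pp1:4 pp2:2 pp3:1 pp4:1
Op 6: write(P1, v1, 183). refcount(pp1)=4>1 -> COPY to pp5. 6 ppages; refcounts: pp0:4 pp1:3 pp2:2 pp3:1 pp4:1 pp5:1
Op 7: write(P0, v1, 173). refcount(pp1)=3>1 -> COPY to pp6. 7 ppages; refcounts: pp0:4 pp1:2 pp2:2 pp3:1 pp4:1 pp5:1 pp6:1
Op 8: write(P3, v1, 149). refcount(pp1)=2>1 -> COPY to pp7. 8 ppages; refcounts: pp0:4 pp1:1 pp2:2 pp3:1 pp4:1 pp5:1 pp6:1 pp7:1

Answer: 4 1 2 1 1 1 1 1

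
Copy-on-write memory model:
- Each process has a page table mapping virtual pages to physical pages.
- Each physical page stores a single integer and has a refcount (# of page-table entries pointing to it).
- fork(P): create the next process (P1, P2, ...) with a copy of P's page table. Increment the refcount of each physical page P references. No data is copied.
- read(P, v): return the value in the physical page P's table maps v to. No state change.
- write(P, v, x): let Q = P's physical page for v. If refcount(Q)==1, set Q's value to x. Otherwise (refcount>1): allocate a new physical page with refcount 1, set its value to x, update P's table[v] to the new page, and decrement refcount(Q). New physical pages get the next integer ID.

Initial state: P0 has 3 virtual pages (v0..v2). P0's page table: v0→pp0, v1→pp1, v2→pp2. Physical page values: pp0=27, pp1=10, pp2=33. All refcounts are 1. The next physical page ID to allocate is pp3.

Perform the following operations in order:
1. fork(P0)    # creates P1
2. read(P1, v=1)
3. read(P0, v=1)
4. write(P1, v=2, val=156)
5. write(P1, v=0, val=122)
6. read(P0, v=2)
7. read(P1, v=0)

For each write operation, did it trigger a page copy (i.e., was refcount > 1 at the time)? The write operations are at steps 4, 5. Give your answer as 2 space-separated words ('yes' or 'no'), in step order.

Op 1: fork(P0) -> P1. 3 ppages; refcounts: pp0:2 pp1:2 pp2:2
Op 2: read(P1, v1) -> 10. No state change.
Op 3: read(P0, v1) -> 10. No state change.
Op 4: write(P1, v2, 156). refcount(pp2)=2>1 -> COPY to pp3. 4 ppages; refcounts: pp0:2 pp1:2 pp2:1 pp3:1
Op 5: write(P1, v0, 122). refcount(pp0)=2>1 -> COPY to pp4. 5 ppages; refcounts: pp0:1 pp1:2 pp2:1 pp3:1 pp4:1
Op 6: read(P0, v2) -> 33. No state change.
Op 7: read(P1, v0) -> 122. No state change.

yes yes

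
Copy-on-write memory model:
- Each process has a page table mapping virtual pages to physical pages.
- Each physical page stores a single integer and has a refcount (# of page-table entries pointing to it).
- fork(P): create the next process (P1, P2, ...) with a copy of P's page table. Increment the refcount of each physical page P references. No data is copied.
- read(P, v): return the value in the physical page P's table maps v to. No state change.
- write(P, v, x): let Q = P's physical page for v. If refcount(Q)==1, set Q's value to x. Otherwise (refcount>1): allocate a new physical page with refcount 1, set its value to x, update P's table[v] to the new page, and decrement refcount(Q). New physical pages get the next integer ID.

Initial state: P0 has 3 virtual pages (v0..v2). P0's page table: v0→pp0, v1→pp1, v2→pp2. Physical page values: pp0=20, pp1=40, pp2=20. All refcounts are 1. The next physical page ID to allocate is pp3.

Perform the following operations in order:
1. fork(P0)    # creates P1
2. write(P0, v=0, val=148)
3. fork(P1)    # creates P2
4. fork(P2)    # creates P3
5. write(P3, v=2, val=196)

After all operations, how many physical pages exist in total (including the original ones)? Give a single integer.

Op 1: fork(P0) -> P1. 3 ppages; refcounts: pp0:2 pp1:2 pp2:2
Op 2: write(P0, v0, 148). refcount(pp0)=2>1 -> COPY to pp3. 4 ppages; refcounts: pp0:1 pp1:2 pp2:2 pp3:1
Op 3: fork(P1) -> P2. 4 ppages; refcounts: pp0:2 pp1:3 pp2:3 pp3:1
Op 4: fork(P2) -> P3. 4 ppages; refcounts: pp0:3 pp1:4 pp2:4 pp3:1
Op 5: write(P3, v2, 196). refcount(pp2)=4>1 -> COPY to pp4. 5 ppages; refcounts: pp0:3 pp1:4 pp2:3 pp3:1 pp4:1

Answer: 5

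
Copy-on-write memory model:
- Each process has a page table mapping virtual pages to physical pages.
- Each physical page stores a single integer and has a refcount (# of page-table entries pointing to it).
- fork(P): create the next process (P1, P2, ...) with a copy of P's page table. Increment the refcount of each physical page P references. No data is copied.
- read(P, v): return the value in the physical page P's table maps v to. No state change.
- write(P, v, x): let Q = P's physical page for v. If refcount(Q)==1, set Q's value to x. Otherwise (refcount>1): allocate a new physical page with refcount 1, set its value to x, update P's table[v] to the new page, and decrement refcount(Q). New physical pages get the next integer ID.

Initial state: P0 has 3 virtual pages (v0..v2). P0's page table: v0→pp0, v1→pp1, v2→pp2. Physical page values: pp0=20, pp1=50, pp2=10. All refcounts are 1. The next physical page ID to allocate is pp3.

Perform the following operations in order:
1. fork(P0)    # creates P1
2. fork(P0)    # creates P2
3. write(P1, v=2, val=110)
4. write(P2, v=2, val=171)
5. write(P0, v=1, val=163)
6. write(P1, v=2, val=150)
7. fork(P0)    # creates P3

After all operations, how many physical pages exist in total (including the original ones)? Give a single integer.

Answer: 6

Derivation:
Op 1: fork(P0) -> P1. 3 ppages; refcounts: pp0:2 pp1:2 pp2:2
Op 2: fork(P0) -> P2. 3 ppages; refcounts: pp0:3 pp1:3 pp2:3
Op 3: write(P1, v2, 110). refcount(pp2)=3>1 -> COPY to pp3. 4 ppages; refcounts: pp0:3 pp1:3 pp2:2 pp3:1
Op 4: write(P2, v2, 171). refcount(pp2)=2>1 -> COPY to pp4. 5 ppages; refcounts: pp0:3 pp1:3 pp2:1 pp3:1 pp4:1
Op 5: write(P0, v1, 163). refcount(pp1)=3>1 -> COPY to pp5. 6 ppages; refcounts: pp0:3 pp1:2 pp2:1 pp3:1 pp4:1 pp5:1
Op 6: write(P1, v2, 150). refcount(pp3)=1 -> write in place. 6 ppages; refcounts: pp0:3 pp1:2 pp2:1 pp3:1 pp4:1 pp5:1
Op 7: fork(P0) -> P3. 6 ppages; refcounts: pp0:4 pp1:2 pp2:2 pp3:1 pp4:1 pp5:2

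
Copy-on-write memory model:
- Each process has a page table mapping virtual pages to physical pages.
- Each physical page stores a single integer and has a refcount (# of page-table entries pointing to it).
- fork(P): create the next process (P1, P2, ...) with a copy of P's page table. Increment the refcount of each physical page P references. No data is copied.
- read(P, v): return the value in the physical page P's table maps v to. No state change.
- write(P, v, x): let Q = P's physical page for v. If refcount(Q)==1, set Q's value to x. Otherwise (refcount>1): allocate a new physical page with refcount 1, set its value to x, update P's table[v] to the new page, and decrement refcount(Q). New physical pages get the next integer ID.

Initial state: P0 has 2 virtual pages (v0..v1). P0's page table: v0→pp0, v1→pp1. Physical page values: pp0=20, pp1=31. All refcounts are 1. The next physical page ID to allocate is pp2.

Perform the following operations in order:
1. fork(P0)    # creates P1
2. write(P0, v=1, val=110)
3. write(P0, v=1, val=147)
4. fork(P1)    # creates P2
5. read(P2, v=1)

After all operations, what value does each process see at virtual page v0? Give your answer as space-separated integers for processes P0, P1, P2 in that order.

Op 1: fork(P0) -> P1. 2 ppages; refcounts: pp0:2 pp1:2
Op 2: write(P0, v1, 110). refcount(pp1)=2>1 -> COPY to pp2. 3 ppages; refcounts: pp0:2 pp1:1 pp2:1
Op 3: write(P0, v1, 147). refcount(pp2)=1 -> write in place. 3 ppages; refcounts: pp0:2 pp1:1 pp2:1
Op 4: fork(P1) -> P2. 3 ppages; refcounts: pp0:3 pp1:2 pp2:1
Op 5: read(P2, v1) -> 31. No state change.
P0: v0 -> pp0 = 20
P1: v0 -> pp0 = 20
P2: v0 -> pp0 = 20

Answer: 20 20 20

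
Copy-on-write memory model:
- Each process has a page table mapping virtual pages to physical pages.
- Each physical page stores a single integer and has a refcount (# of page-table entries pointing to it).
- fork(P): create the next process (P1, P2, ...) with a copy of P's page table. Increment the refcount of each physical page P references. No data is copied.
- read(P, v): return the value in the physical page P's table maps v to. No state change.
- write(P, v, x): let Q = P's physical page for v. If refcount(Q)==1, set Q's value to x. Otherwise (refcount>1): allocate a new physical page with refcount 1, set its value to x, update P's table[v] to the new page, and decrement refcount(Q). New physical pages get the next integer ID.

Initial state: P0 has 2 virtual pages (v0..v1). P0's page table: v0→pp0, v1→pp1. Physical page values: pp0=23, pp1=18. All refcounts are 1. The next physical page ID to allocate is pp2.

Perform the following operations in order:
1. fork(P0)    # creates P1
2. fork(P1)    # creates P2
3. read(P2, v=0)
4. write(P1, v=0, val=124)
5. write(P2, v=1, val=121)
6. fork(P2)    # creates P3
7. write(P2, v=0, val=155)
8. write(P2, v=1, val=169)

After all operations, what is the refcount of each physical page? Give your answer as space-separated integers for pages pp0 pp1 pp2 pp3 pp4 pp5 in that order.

Answer: 2 2 1 1 1 1

Derivation:
Op 1: fork(P0) -> P1. 2 ppages; refcounts: pp0:2 pp1:2
Op 2: fork(P1) -> P2. 2 ppages; refcounts: pp0:3 pp1:3
Op 3: read(P2, v0) -> 23. No state change.
Op 4: write(P1, v0, 124). refcount(pp0)=3>1 -> COPY to pp2. 3 ppages; refcounts: pp0:2 pp1:3 pp2:1
Op 5: write(P2, v1, 121). refcount(pp1)=3>1 -> COPY to pp3. 4 ppages; refcounts: pp0:2 pp1:2 pp2:1 pp3:1
Op 6: fork(P2) -> P3. 4 ppages; refcounts: pp0:3 pp1:2 pp2:1 pp3:2
Op 7: write(P2, v0, 155). refcount(pp0)=3>1 -> COPY to pp4. 5 ppages; refcounts: pp0:2 pp1:2 pp2:1 pp3:2 pp4:1
Op 8: write(P2, v1, 169). refcount(pp3)=2>1 -> COPY to pp5. 6 ppages; refcounts: pp0:2 pp1:2 pp2:1 pp3:1 pp4:1 pp5:1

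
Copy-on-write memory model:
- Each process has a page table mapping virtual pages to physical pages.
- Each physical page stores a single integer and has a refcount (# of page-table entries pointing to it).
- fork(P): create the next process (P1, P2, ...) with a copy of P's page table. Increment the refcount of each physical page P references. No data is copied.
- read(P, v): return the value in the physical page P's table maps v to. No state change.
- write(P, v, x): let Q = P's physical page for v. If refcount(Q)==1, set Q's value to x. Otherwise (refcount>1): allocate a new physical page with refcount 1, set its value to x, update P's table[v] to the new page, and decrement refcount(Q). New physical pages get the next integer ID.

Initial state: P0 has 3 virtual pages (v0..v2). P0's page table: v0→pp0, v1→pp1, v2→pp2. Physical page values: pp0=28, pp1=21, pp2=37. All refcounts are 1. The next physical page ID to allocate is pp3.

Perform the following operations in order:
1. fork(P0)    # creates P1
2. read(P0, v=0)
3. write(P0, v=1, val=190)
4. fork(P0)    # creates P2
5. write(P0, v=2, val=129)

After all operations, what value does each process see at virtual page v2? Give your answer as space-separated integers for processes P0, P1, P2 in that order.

Op 1: fork(P0) -> P1. 3 ppages; refcounts: pp0:2 pp1:2 pp2:2
Op 2: read(P0, v0) -> 28. No state change.
Op 3: write(P0, v1, 190). refcount(pp1)=2>1 -> COPY to pp3. 4 ppages; refcounts: pp0:2 pp1:1 pp2:2 pp3:1
Op 4: fork(P0) -> P2. 4 ppages; refcounts: pp0:3 pp1:1 pp2:3 pp3:2
Op 5: write(P0, v2, 129). refcount(pp2)=3>1 -> COPY to pp4. 5 ppages; refcounts: pp0:3 pp1:1 pp2:2 pp3:2 pp4:1
P0: v2 -> pp4 = 129
P1: v2 -> pp2 = 37
P2: v2 -> pp2 = 37

Answer: 129 37 37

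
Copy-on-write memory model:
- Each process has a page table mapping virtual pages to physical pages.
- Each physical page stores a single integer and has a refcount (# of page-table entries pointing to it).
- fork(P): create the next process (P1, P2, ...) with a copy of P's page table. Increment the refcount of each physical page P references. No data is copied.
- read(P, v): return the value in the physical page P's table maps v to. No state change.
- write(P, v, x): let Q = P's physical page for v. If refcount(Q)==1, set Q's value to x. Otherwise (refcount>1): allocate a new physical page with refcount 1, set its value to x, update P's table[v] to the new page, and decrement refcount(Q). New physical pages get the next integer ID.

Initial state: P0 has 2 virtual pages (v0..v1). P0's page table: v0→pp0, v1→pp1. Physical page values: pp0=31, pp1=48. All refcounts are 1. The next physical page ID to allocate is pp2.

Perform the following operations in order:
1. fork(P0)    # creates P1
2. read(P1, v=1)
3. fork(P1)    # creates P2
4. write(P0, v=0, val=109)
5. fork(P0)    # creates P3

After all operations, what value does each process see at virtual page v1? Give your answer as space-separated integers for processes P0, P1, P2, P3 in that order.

Answer: 48 48 48 48

Derivation:
Op 1: fork(P0) -> P1. 2 ppages; refcounts: pp0:2 pp1:2
Op 2: read(P1, v1) -> 48. No state change.
Op 3: fork(P1) -> P2. 2 ppages; refcounts: pp0:3 pp1:3
Op 4: write(P0, v0, 109). refcount(pp0)=3>1 -> COPY to pp2. 3 ppages; refcounts: pp0:2 pp1:3 pp2:1
Op 5: fork(P0) -> P3. 3 ppages; refcounts: pp0:2 pp1:4 pp2:2
P0: v1 -> pp1 = 48
P1: v1 -> pp1 = 48
P2: v1 -> pp1 = 48
P3: v1 -> pp1 = 48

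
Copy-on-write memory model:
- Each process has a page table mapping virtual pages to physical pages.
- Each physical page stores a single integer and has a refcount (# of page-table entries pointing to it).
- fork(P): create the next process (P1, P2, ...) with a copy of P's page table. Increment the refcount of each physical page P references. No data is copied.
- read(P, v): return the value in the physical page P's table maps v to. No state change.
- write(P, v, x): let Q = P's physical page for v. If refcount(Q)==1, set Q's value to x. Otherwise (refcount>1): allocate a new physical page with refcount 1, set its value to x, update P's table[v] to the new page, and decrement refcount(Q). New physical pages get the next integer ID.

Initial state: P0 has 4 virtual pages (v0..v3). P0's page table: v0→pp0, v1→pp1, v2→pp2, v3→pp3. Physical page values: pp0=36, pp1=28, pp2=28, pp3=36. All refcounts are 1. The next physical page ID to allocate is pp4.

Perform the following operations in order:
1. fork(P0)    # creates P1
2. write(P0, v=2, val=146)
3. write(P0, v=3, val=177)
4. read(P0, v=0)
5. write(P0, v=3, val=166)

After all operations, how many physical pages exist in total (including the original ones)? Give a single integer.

Op 1: fork(P0) -> P1. 4 ppages; refcounts: pp0:2 pp1:2 pp2:2 pp3:2
Op 2: write(P0, v2, 146). refcount(pp2)=2>1 -> COPY to pp4. 5 ppages; refcounts: pp0:2 pp1:2 pp2:1 pp3:2 pp4:1
Op 3: write(P0, v3, 177). refcount(pp3)=2>1 -> COPY to pp5. 6 ppages; refcounts: pp0:2 pp1:2 pp2:1 pp3:1 pp4:1 pp5:1
Op 4: read(P0, v0) -> 36. No state change.
Op 5: write(P0, v3, 166). refcount(pp5)=1 -> write in place. 6 ppages; refcounts: pp0:2 pp1:2 pp2:1 pp3:1 pp4:1 pp5:1

Answer: 6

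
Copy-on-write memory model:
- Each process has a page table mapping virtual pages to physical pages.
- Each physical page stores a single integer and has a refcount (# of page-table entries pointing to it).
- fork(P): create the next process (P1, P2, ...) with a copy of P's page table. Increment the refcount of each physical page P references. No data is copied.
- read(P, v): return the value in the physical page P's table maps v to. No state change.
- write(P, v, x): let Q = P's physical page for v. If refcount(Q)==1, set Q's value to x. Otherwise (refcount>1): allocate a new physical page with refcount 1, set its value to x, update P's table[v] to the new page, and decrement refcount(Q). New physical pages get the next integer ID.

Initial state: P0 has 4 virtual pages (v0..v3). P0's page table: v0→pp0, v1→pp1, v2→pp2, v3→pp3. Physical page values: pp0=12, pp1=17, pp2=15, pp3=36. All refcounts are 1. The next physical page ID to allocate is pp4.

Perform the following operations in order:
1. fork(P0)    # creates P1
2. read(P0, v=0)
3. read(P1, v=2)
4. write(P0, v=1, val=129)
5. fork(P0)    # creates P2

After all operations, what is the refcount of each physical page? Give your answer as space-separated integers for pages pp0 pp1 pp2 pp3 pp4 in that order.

Op 1: fork(P0) -> P1. 4 ppages; refcounts: pp0:2 pp1:2 pp2:2 pp3:2
Op 2: read(P0, v0) -> 12. No state change.
Op 3: read(P1, v2) -> 15. No state change.
Op 4: write(P0, v1, 129). refcount(pp1)=2>1 -> COPY to pp4. 5 ppages; refcounts: pp0:2 pp1:1 pp2:2 pp3:2 pp4:1
Op 5: fork(P0) -> P2. 5 ppages; refcounts: pp0:3 pp1:1 pp2:3 pp3:3 pp4:2

Answer: 3 1 3 3 2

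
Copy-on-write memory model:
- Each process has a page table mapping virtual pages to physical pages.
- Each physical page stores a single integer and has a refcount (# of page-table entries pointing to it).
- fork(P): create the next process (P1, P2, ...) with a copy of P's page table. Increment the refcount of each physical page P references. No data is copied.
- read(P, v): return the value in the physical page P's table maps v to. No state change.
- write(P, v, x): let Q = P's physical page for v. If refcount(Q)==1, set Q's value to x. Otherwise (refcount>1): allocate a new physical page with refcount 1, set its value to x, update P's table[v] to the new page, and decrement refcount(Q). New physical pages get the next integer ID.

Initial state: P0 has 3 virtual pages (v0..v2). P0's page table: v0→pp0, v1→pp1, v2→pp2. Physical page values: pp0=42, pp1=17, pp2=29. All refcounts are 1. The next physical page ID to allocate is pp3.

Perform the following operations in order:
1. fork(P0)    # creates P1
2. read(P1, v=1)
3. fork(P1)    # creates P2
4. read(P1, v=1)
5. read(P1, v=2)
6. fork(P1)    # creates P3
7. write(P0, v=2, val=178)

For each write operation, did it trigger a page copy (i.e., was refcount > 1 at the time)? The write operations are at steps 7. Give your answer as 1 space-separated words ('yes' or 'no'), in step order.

Op 1: fork(P0) -> P1. 3 ppages; refcounts: pp0:2 pp1:2 pp2:2
Op 2: read(P1, v1) -> 17. No state change.
Op 3: fork(P1) -> P2. 3 ppages; refcounts: pp0:3 pp1:3 pp2:3
Op 4: read(P1, v1) -> 17. No state change.
Op 5: read(P1, v2) -> 29. No state change.
Op 6: fork(P1) -> P3. 3 ppages; refcounts: pp0:4 pp1:4 pp2:4
Op 7: write(P0, v2, 178). refcount(pp2)=4>1 -> COPY to pp3. 4 ppages; refcounts: pp0:4 pp1:4 pp2:3 pp3:1

yes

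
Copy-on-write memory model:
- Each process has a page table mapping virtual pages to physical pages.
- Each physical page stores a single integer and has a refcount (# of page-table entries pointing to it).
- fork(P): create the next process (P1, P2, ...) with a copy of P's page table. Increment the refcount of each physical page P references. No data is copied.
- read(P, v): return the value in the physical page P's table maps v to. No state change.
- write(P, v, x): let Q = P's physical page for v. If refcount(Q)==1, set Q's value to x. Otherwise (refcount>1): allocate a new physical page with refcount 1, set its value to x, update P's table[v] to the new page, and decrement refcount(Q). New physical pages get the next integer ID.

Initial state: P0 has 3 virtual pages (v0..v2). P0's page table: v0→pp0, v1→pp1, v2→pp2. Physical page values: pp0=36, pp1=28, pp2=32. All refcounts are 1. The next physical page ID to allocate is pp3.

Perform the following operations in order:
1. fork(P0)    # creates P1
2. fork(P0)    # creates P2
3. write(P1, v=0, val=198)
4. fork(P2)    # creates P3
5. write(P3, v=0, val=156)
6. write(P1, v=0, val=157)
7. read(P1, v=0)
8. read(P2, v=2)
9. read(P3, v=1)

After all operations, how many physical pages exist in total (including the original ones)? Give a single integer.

Answer: 5

Derivation:
Op 1: fork(P0) -> P1. 3 ppages; refcounts: pp0:2 pp1:2 pp2:2
Op 2: fork(P0) -> P2. 3 ppages; refcounts: pp0:3 pp1:3 pp2:3
Op 3: write(P1, v0, 198). refcount(pp0)=3>1 -> COPY to pp3. 4 ppages; refcounts: pp0:2 pp1:3 pp2:3 pp3:1
Op 4: fork(P2) -> P3. 4 ppages; refcounts: pp0:3 pp1:4 pp2:4 pp3:1
Op 5: write(P3, v0, 156). refcount(pp0)=3>1 -> COPY to pp4. 5 ppages; refcounts: pp0:2 pp1:4 pp2:4 pp3:1 pp4:1
Op 6: write(P1, v0, 157). refcount(pp3)=1 -> write in place. 5 ppages; refcounts: pp0:2 pp1:4 pp2:4 pp3:1 pp4:1
Op 7: read(P1, v0) -> 157. No state change.
Op 8: read(P2, v2) -> 32. No state change.
Op 9: read(P3, v1) -> 28. No state change.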